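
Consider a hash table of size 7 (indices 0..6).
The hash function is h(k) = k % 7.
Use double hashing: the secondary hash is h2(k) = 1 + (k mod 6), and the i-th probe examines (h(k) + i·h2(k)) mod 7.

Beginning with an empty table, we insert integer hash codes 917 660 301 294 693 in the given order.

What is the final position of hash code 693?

5

Insert 917: h=0, slot 0 empty -> index 0.
Insert 660: h=2, slot 2 empty -> index 2.
Insert 301: h=0, h2=2, slots 0,2 occupied -> index 4.
Insert 294: h=0, h2=1, slot 0 occupied -> index 1.
Insert 693: h=0, h2=4, slots 0,4,1 occupied -> index 5.
Table: [917, 294, 660, ∅, 301, 693, ∅]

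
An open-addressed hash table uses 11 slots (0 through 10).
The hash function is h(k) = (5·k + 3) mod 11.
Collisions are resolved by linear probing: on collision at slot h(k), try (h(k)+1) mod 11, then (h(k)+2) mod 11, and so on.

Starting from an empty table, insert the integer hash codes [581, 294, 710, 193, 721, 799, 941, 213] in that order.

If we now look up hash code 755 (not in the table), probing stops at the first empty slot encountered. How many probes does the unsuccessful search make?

581 hashes to 4; slot 4 is free => place at 4.
294 hashes to 10; slot 10 is free => place at 10.
710 hashes to 0; slot 0 is free => place at 0.
193 hashes to 0; 0 taken => place at 1.
721 hashes to 0; 0,1 taken => place at 2.
799 hashes to 5; slot 5 is free => place at 5.
941 hashes to 0; 0,1,2 taken => place at 3.
213 hashes to 1; 1,2,3,4,5 taken => place at 6.
Table: [710, 193, 721, 941, 581, 799, 213, -, -, -, 294]
Lookup 755: h=5, probe 5,6,7 → slot 7 empty, not found.

3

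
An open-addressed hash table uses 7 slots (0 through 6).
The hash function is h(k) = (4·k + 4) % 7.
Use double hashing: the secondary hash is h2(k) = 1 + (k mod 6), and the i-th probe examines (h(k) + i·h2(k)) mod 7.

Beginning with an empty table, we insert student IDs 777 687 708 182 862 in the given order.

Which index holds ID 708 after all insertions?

Insert 777: h=4, slot 4 empty => index 4.
Insert 687: h=1, slot 1 empty => index 1.
Insert 708: h=1, h2=1, slot 1 occupied => index 2.
Insert 182: h=4, h2=3, slot 4 occupied => index 0.
Insert 862: h=1, h2=5, slot 1 occupied => index 6.
Table: [182, 687, 708, -, 777, -, 862]

2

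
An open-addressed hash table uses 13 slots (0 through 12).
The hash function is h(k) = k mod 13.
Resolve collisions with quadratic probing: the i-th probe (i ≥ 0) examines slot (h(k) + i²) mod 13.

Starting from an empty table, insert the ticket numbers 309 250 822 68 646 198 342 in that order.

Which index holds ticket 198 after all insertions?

12

Insert 309: h=10, slot 10 empty => index 10.
Insert 250: h=3, slot 3 empty => index 3.
Insert 822: h=3, slot 3 occupied => index 4.
Insert 68: h=3, slots 3,4 occupied => index 7.
Insert 646: h=9, slot 9 empty => index 9.
Insert 198: h=3, slots 3,4,7 occupied => index 12.
Insert 342: h=4, slot 4 occupied => index 5.
Table: [∅, ∅, ∅, 250, 822, 342, ∅, 68, ∅, 646, 309, ∅, 198]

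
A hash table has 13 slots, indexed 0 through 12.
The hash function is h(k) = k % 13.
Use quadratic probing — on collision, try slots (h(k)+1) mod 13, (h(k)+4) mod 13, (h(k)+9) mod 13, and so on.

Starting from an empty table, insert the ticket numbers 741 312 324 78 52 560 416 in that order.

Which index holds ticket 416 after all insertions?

3

Insert 741: h=0, slot 0 empty -> index 0.
Insert 312: h=0, slot 0 occupied -> index 1.
Insert 324: h=12, slot 12 empty -> index 12.
Insert 78: h=0, slots 0,1 occupied -> index 4.
Insert 52: h=0, slots 0,1,4 occupied -> index 9.
Insert 560: h=1, slot 1 occupied -> index 2.
Insert 416: h=0, slots 0,1,4,9 occupied -> index 3.
Table: [741, 312, 560, 416, 78, -, -, -, -, 52, -, -, 324]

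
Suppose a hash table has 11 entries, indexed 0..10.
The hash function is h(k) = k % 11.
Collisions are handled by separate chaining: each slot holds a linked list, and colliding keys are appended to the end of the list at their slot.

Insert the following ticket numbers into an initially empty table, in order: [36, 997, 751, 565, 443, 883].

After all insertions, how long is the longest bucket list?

Insert 36: h=3, bucket 3 empty -> new chain.
Insert 997: h=7, bucket 7 empty -> new chain.
Insert 751: h=3, bucket 3 nonempty -> append to chain.
Insert 565: h=4, bucket 4 empty -> new chain.
Insert 443: h=3, bucket 3 nonempty -> append to chain.
Insert 883: h=3, bucket 3 nonempty -> append to chain.
Final buckets:
0: _
1: _
2: _
3: 36 -> 751 -> 443 -> 883
4: 565
5: _
6: _
7: 997
8: _
9: _
10: _

4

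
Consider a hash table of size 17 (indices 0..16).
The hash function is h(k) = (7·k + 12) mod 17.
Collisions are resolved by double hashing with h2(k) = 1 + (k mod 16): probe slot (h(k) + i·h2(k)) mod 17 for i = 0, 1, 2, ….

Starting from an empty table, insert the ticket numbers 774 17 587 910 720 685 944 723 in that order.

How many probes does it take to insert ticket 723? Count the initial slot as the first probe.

2

774: h=7 => slot 7
17: h=12 => slot 12
587: h=7, h2=12, probe 7,2 => slot 2
910: h=7, h2=15, probe 7,5 => slot 5
720: h=3 => slot 3
685: h=13 => slot 13
944: h=7, h2=1, probe 7,8 => slot 8
723: h=7, h2=4, probe 7,11 => slot 11
Table: [., ., 587, 720, ., 910, ., 774, 944, ., ., 723, 17, 685, ., ., .]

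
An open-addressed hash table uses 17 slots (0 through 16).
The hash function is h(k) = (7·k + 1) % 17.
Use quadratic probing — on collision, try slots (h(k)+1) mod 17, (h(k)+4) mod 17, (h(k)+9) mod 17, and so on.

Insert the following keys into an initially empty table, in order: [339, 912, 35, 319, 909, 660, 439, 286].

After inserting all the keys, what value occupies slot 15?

339 hashes to 11; slot 11 is free => place at 11.
912 hashes to 10; slot 10 is free => place at 10.
35 hashes to 8; slot 8 is free => place at 8.
319 hashes to 7; slot 7 is free => place at 7.
909 hashes to 6; slot 6 is free => place at 6.
660 hashes to 14; slot 14 is free => place at 14.
439 hashes to 14; 14 taken => place at 15.
286 hashes to 14; 14,15 taken => place at 1.
Table: [_, 286, _, _, _, _, 909, 319, 35, _, 912, 339, _, _, 660, 439, _]

439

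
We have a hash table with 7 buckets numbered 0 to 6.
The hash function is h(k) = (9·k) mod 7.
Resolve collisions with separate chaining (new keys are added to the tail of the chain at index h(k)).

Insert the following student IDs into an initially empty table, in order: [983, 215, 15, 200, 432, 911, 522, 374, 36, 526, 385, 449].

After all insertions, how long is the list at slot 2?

5

983 → bucket 6
215 → bucket 3
15 → bucket 2
200 → bucket 1
432 → bucket 3 (collision)
911 → bucket 2 (collision)
522 → bucket 1 (collision)
374 → bucket 6 (collision)
36 → bucket 2 (collision)
526 → bucket 2 (collision)
385 → bucket 0
449 → bucket 2 (collision)
Final buckets:
0: 385
1: 200 -> 522
2: 15 -> 911 -> 36 -> 526 -> 449
3: 215 -> 432
4: -
5: -
6: 983 -> 374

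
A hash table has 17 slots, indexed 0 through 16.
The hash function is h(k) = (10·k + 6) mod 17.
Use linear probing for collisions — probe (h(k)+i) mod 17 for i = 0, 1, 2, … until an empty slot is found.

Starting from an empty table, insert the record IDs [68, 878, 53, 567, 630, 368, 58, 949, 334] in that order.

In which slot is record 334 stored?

1

68: h=6 => slot 6
878: h=14 => slot 14
53: h=9 => slot 9
567: h=15 => slot 15
630: h=16 => slot 16
368: h=14, probe 14,15,16,0 => slot 0
58: h=8 => slot 8
949: h=10 => slot 10
334: h=14, probe 14,15,16,0,1 => slot 1
Table: [368, 334, —, —, —, —, 68, —, 58, 53, 949, —, —, —, 878, 567, 630]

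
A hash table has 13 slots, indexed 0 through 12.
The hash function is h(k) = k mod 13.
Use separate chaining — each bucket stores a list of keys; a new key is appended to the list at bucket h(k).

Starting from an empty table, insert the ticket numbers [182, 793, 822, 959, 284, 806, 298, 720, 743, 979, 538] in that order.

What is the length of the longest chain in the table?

182 → bucket 0
793 → bucket 0 (collision)
822 → bucket 3
959 → bucket 10
284 → bucket 11
806 → bucket 0 (collision)
298 → bucket 12
720 → bucket 5
743 → bucket 2
979 → bucket 4
538 → bucket 5 (collision)
Final buckets:
0: 182 -> 793 -> 806
1: -
2: 743
3: 822
4: 979
5: 720 -> 538
6: -
7: -
8: -
9: -
10: 959
11: 284
12: 298

3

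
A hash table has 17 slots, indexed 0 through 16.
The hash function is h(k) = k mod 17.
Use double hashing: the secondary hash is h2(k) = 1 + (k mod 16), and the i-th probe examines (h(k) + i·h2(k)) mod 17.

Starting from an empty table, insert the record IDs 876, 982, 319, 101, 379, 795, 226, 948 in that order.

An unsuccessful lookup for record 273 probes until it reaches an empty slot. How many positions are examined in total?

876: h=9 -> slot 9
982: h=13 -> slot 13
319: h=13, h2=16, probe 13,12 -> slot 12
101: h=16 -> slot 16
379: h=5 -> slot 5
795: h=13, h2=12, probe 13,8 -> slot 8
226: h=5, h2=3, probe 5,8,11 -> slot 11
948: h=13, h2=5, probe 13,1 -> slot 1
Table: [., 948, ., ., ., 379, ., ., 795, 876, ., 226, 319, 982, ., ., 101]
Lookup 273: h=1, h2=2, probe 1,3 → slot 3 empty, not found.

2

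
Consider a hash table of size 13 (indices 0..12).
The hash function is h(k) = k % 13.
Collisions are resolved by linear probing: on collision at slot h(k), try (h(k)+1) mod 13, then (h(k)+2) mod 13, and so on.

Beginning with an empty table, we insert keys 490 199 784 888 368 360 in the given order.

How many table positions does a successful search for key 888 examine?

490: h=9 -> slot 9
199: h=4 -> slot 4
784: h=4, probe 4,5 -> slot 5
888: h=4, probe 4,5,6 -> slot 6
368: h=4, probe 4,5,6,7 -> slot 7
360: h=9, probe 9,10 -> slot 10
Table: [-, -, -, -, 199, 784, 888, 368, -, 490, 360, -, -]
Lookup 888: h=4, probe 4,5,6 → found at 6.

3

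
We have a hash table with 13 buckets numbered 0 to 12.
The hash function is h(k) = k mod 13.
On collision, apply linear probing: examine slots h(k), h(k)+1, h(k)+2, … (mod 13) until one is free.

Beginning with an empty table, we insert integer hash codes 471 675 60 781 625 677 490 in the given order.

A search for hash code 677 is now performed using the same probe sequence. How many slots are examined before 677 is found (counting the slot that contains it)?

Insert 471: h=3, slot 3 empty → index 3.
Insert 675: h=12, slot 12 empty → index 12.
Insert 60: h=8, slot 8 empty → index 8.
Insert 781: h=1, slot 1 empty → index 1.
Insert 625: h=1, slot 1 occupied → index 2.
Insert 677: h=1, slots 1,2,3 occupied → index 4.
Insert 490: h=9, slot 9 empty → index 9.
Table: [-, 781, 625, 471, 677, -, -, -, 60, 490, -, -, 675]
Lookup 677: h=1, probe 1,2,3,4 → found at 4.

4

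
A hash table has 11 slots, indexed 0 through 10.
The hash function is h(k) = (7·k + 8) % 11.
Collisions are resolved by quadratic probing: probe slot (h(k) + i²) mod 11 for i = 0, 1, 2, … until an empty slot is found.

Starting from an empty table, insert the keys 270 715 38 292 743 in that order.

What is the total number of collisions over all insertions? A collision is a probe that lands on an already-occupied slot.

4

270 hashes to 6; slot 6 is free -> place at 6.
715 hashes to 8; slot 8 is free -> place at 8.
38 hashes to 10; slot 10 is free -> place at 10.
292 hashes to 6; 6 taken -> place at 7.
743 hashes to 6; 6,7,10 taken -> place at 4.
Table: [—, —, —, —, 743, —, 270, 292, 715, —, 38]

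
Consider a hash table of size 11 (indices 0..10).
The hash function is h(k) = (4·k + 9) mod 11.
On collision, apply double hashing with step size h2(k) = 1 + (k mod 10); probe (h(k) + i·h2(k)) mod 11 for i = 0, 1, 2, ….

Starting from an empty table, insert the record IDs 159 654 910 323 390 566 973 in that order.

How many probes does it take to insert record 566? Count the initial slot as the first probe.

159 hashes to 7; slot 7 is free → place at 7.
654 hashes to 7, h2=5; 7 taken → place at 1.
910 hashes to 8; slot 8 is free → place at 8.
323 hashes to 3; slot 3 is free → place at 3.
390 hashes to 7, h2=1; 7,8 taken → place at 9.
566 hashes to 7, h2=7; 7,3 taken → place at 10.
973 hashes to 7, h2=4; 7 taken → place at 0.
Table: [973, 654, ., 323, ., ., ., 159, 910, 390, 566]

3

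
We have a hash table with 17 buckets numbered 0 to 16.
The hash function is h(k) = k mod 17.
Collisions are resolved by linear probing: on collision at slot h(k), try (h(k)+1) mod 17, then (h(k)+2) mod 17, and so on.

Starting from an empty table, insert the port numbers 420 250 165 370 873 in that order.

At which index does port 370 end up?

Insert 420: h=12, slot 12 empty -> index 12.
Insert 250: h=12, slot 12 occupied -> index 13.
Insert 165: h=12, slots 12,13 occupied -> index 14.
Insert 370: h=13, slots 13,14 occupied -> index 15.
Insert 873: h=6, slot 6 empty -> index 6.
Table: [—, —, —, —, —, —, 873, —, —, —, —, —, 420, 250, 165, 370, —]

15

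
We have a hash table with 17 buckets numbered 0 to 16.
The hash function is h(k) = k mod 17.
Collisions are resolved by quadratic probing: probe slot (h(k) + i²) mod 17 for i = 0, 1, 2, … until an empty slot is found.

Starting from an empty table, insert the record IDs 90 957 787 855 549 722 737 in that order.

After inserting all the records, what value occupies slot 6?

957

90 hashes to 5; slot 5 is free → place at 5.
957 hashes to 5; 5 taken → place at 6.
787 hashes to 5; 5,6 taken → place at 9.
855 hashes to 5; 5,6,9 taken → place at 14.
549 hashes to 5; 5,6,9,14 taken → place at 4.
722 hashes to 8; slot 8 is free → place at 8.
737 hashes to 6; 6 taken → place at 7.
Table: [_, _, _, _, 549, 90, 957, 737, 722, 787, _, _, _, _, 855, _, _]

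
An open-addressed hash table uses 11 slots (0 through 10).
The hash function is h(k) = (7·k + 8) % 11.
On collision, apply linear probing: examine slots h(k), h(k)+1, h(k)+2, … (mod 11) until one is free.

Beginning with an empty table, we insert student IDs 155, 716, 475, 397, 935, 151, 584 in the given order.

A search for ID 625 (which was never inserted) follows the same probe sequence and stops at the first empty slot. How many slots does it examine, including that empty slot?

6

155: h=4 → slot 4
716: h=4, probe 4,5 → slot 5
475: h=0 → slot 0
397: h=4, probe 4,5,6 → slot 6
935: h=8 → slot 8
151: h=9 → slot 9
584: h=4, probe 4,5,6,7 → slot 7
Table: [475, ., ., ., 155, 716, 397, 584, 935, 151, .]
Lookup 625: h=5, probe 5,6,7,8,9,10 → slot 10 empty, not found.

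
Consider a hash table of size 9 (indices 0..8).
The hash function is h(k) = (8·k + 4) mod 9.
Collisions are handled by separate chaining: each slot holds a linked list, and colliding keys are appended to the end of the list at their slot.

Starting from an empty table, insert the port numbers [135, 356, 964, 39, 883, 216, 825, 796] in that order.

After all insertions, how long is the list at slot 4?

2

135 -> bucket 4
356 -> bucket 8
964 -> bucket 3
39 -> bucket 1
883 -> bucket 3 (collision)
216 -> bucket 4 (collision)
825 -> bucket 7
796 -> bucket 0
Final buckets:
0: 796
1: 39
2: —
3: 964 -> 883
4: 135 -> 216
5: —
6: —
7: 825
8: 356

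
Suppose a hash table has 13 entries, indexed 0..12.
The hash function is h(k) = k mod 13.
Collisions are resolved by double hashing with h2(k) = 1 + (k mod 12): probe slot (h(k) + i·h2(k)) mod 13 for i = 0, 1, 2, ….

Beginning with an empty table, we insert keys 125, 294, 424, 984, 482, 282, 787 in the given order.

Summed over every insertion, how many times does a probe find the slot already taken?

125 hashes to 8; slot 8 is free => place at 8.
294 hashes to 8, h2=7; 8 taken => place at 2.
424 hashes to 8, h2=5; 8 taken => place at 0.
984 hashes to 9; slot 9 is free => place at 9.
482 hashes to 1; slot 1 is free => place at 1.
282 hashes to 9, h2=7; 9 taken => place at 3.
787 hashes to 7; slot 7 is free => place at 7.
Table: [424, 482, 294, 282, -, -, -, 787, 125, 984, -, -, -]

3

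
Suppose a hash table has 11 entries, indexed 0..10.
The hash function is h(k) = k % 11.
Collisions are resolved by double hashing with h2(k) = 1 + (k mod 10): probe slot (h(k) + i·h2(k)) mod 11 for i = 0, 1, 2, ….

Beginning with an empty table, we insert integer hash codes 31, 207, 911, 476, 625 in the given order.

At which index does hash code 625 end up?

4

31 hashes to 9; slot 9 is free => place at 9.
207 hashes to 9, h2=8; 9 taken => place at 6.
911 hashes to 9, h2=2; 9 taken => place at 0.
476 hashes to 3; slot 3 is free => place at 3.
625 hashes to 9, h2=6; 9 taken => place at 4.
Table: [911, ∅, ∅, 476, 625, ∅, 207, ∅, ∅, 31, ∅]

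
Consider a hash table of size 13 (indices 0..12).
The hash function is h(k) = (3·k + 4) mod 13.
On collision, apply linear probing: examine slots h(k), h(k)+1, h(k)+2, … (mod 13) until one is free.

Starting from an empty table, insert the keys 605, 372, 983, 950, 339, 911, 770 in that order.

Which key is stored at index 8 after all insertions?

605: h=12 => slot 12
372: h=2 => slot 2
983: h=2, probe 2,3 => slot 3
950: h=7 => slot 7
339: h=7, probe 7,8 => slot 8
911: h=7, probe 7,8,9 => slot 9
770: h=0 => slot 0
Table: [770, ., 372, 983, ., ., ., 950, 339, 911, ., ., 605]

339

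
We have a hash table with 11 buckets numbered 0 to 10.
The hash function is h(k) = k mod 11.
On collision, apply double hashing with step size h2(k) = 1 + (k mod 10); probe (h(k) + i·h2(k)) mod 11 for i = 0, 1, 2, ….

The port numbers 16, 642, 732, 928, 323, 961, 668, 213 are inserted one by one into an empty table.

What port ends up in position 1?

16: h=5 -> slot 5
642: h=4 -> slot 4
732: h=6 -> slot 6
928: h=4, h2=9, probe 4,2 -> slot 2
323: h=4, h2=4, probe 4,8 -> slot 8
961: h=4, h2=2, probe 4,6,8,10 -> slot 10
668: h=8, h2=9, probe 8,6,4,2,0 -> slot 0
213: h=4, h2=4, probe 4,8,1 -> slot 1
Table: [668, 213, 928, -, 642, 16, 732, -, 323, -, 961]

213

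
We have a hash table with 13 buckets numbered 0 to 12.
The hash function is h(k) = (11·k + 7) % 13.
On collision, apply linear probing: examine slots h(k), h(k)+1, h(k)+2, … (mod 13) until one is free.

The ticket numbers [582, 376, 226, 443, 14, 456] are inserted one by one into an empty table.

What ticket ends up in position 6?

582 hashes to 0; slot 0 is free => place at 0.
376 hashes to 9; slot 9 is free => place at 9.
226 hashes to 10; slot 10 is free => place at 10.
443 hashes to 5; slot 5 is free => place at 5.
14 hashes to 5; 5 taken => place at 6.
456 hashes to 5; 5,6 taken => place at 7.
Table: [582, -, -, -, -, 443, 14, 456, -, 376, 226, -, -]

14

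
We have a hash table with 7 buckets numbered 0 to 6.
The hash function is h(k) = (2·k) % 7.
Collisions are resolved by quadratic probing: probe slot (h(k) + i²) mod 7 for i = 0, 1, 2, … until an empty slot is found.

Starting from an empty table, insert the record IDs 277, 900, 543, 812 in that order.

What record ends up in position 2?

900

Insert 277: h=1, slot 1 empty => index 1.
Insert 900: h=1, slot 1 occupied => index 2.
Insert 543: h=1, slots 1,2 occupied => index 5.
Insert 812: h=0, slot 0 empty => index 0.
Table: [812, 277, 900, ., ., 543, .]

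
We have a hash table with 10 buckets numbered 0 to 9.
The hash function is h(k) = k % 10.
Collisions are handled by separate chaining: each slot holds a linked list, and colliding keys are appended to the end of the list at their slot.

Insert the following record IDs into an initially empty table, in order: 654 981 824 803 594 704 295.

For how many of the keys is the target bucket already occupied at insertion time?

3

Insert 654: h=4, bucket 4 empty → new chain.
Insert 981: h=1, bucket 1 empty → new chain.
Insert 824: h=4, bucket 4 nonempty → append to chain.
Insert 803: h=3, bucket 3 empty → new chain.
Insert 594: h=4, bucket 4 nonempty → append to chain.
Insert 704: h=4, bucket 4 nonempty → append to chain.
Insert 295: h=5, bucket 5 empty → new chain.
Final buckets:
0: —
1: 981
2: —
3: 803
4: 654 -> 824 -> 594 -> 704
5: 295
6: —
7: —
8: —
9: —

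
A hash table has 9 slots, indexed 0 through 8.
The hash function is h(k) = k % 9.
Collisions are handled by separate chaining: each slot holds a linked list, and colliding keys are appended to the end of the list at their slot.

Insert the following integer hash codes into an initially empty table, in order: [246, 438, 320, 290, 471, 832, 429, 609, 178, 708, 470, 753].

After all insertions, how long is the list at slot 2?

2

Insert 246: h=3, bucket 3 empty -> new chain.
Insert 438: h=6, bucket 6 empty -> new chain.
Insert 320: h=5, bucket 5 empty -> new chain.
Insert 290: h=2, bucket 2 empty -> new chain.
Insert 471: h=3, bucket 3 nonempty -> append to chain.
Insert 832: h=4, bucket 4 empty -> new chain.
Insert 429: h=6, bucket 6 nonempty -> append to chain.
Insert 609: h=6, bucket 6 nonempty -> append to chain.
Insert 178: h=7, bucket 7 empty -> new chain.
Insert 708: h=6, bucket 6 nonempty -> append to chain.
Insert 470: h=2, bucket 2 nonempty -> append to chain.
Insert 753: h=6, bucket 6 nonempty -> append to chain.
Final buckets:
0: _
1: _
2: 290 -> 470
3: 246 -> 471
4: 832
5: 320
6: 438 -> 429 -> 609 -> 708 -> 753
7: 178
8: _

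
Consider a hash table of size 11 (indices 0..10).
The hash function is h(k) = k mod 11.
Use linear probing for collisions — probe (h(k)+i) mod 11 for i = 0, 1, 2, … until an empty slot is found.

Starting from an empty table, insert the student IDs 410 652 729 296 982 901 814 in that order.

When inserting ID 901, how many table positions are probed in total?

410: h=3 → slot 3
652: h=3, probe 3,4 → slot 4
729: h=3, probe 3,4,5 → slot 5
296: h=10 → slot 10
982: h=3, probe 3,4,5,6 → slot 6
901: h=10, probe 10,0 → slot 0
814: h=0, probe 0,1 → slot 1
Table: [901, 814, ∅, 410, 652, 729, 982, ∅, ∅, ∅, 296]

2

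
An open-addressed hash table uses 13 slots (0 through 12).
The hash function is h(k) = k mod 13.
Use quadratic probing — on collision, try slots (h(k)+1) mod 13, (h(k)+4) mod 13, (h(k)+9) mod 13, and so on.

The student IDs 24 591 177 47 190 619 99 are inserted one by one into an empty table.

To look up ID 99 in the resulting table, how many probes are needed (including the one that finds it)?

6

Insert 24: h=11, slot 11 empty => index 11.
Insert 591: h=6, slot 6 empty => index 6.
Insert 177: h=8, slot 8 empty => index 8.
Insert 47: h=8, slot 8 occupied => index 9.
Insert 190: h=8, slots 8,9 occupied => index 12.
Insert 619: h=8, slots 8,9,12 occupied => index 4.
Insert 99: h=8, slots 8,9,12,4,11 occupied => index 7.
Table: [—, —, —, —, 619, —, 591, 99, 177, 47, —, 24, 190]
Lookup 99: h=8, probe 8,9,12,4,11,7 → found at 7.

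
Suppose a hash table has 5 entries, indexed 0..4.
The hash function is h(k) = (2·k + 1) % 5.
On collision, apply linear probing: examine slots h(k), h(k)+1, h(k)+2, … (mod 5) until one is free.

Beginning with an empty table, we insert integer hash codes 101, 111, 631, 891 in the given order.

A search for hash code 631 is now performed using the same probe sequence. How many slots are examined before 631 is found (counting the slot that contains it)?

101 hashes to 3; slot 3 is free => place at 3.
111 hashes to 3; 3 taken => place at 4.
631 hashes to 3; 3,4 taken => place at 0.
891 hashes to 3; 3,4,0 taken => place at 1.
Table: [631, 891, ∅, 101, 111]
Lookup 631: h=3, probe 3,4,0 → found at 0.

3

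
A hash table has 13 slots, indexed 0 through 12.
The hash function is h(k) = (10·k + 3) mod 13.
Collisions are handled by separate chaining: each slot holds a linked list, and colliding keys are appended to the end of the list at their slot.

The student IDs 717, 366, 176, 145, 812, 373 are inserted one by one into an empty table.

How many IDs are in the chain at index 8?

1

717 -> bucket 10
366 -> bucket 10 (collision)
176 -> bucket 8
145 -> bucket 10 (collision)
812 -> bucket 11
373 -> bucket 2
Final buckets:
0: ∅
1: ∅
2: 373
3: ∅
4: ∅
5: ∅
6: ∅
7: ∅
8: 176
9: ∅
10: 717 -> 366 -> 145
11: 812
12: ∅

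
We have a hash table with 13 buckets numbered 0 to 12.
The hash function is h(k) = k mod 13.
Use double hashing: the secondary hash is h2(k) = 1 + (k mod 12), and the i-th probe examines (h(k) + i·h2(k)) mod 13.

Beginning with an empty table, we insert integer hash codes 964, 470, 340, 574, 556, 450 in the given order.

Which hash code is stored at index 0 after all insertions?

Insert 964: h=2, slot 2 empty -> index 2.
Insert 470: h=2, h2=3, slot 2 occupied -> index 5.
Insert 340: h=2, h2=5, slot 2 occupied -> index 7.
Insert 574: h=2, h2=11, slot 2 occupied -> index 0.
Insert 556: h=10, slot 10 empty -> index 10.
Insert 450: h=8, slot 8 empty -> index 8.
Table: [574, —, 964, —, —, 470, —, 340, 450, —, 556, —, —]

574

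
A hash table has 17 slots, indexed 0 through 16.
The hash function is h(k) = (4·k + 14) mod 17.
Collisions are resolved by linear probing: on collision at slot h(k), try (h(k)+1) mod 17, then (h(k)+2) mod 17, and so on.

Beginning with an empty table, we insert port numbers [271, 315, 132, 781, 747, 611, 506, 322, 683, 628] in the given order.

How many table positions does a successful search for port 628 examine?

9

Insert 271: h=10, slot 10 empty => index 10.
Insert 315: h=16, slot 16 empty => index 16.
Insert 132: h=15, slot 15 empty => index 15.
Insert 781: h=10, slot 10 occupied => index 11.
Insert 747: h=10, slots 10,11 occupied => index 12.
Insert 611: h=10, slots 10,11,12 occupied => index 13.
Insert 506: h=15, slots 15,16 occupied => index 0.
Insert 322: h=10, slots 10,11,12,13 occupied => index 14.
Insert 683: h=9, slot 9 empty => index 9.
Insert 628: h=10, slots 10,11,12,13,14,15,16,0 occupied => index 1.
Table: [506, 628, ∅, ∅, ∅, ∅, ∅, ∅, ∅, 683, 271, 781, 747, 611, 322, 132, 315]
Lookup 628: h=10, probe 10,11,12,13,14,15,16,0,1 → found at 1.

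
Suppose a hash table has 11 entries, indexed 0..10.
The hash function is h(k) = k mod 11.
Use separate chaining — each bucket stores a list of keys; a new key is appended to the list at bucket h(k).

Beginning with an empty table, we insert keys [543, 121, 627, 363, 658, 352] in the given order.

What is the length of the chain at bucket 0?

4

543 → bucket 4
121 → bucket 0
627 → bucket 0 (collision)
363 → bucket 0 (collision)
658 → bucket 9
352 → bucket 0 (collision)
Final buckets:
0: 121 -> 627 -> 363 -> 352
1: -
2: -
3: -
4: 543
5: -
6: -
7: -
8: -
9: 658
10: -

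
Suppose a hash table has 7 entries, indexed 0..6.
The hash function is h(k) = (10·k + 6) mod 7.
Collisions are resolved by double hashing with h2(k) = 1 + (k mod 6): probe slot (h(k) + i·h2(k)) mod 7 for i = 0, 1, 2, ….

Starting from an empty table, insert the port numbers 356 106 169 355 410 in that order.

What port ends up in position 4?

356 hashes to 3; slot 3 is free → place at 3.
106 hashes to 2; slot 2 is free → place at 2.
169 hashes to 2, h2=2; 2 taken → place at 4.
355 hashes to 0; slot 0 is free → place at 0.
410 hashes to 4, h2=3; 4,0,3 taken → place at 6.
Table: [355, -, 106, 356, 169, -, 410]

169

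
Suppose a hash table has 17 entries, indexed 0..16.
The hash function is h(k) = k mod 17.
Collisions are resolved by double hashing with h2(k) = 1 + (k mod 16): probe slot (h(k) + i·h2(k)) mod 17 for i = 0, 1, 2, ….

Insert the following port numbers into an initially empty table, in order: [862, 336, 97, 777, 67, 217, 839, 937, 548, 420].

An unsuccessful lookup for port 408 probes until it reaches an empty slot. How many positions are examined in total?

862: h=12 -> slot 12
336: h=13 -> slot 13
97: h=12, h2=2, probe 12,14 -> slot 14
777: h=12, h2=10, probe 12,5 -> slot 5
67: h=16 -> slot 16
217: h=13, h2=10, probe 13,6 -> slot 6
839: h=6, h2=8, probe 6,14,5,13,4 -> slot 4
937: h=2 -> slot 2
548: h=4, h2=5, probe 4,9 -> slot 9
420: h=12, h2=5, probe 12,0 -> slot 0
Table: [420, _, 937, _, 839, 777, 217, _, _, 548, _, _, 862, 336, 97, _, 67]
Lookup 408: h=0, h2=9, probe 0,9,1 → slot 1 empty, not found.

3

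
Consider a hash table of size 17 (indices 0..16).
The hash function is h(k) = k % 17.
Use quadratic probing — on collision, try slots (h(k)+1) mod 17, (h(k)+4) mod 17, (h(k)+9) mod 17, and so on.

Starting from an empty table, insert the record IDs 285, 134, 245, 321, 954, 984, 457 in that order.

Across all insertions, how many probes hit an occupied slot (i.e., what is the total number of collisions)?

285 hashes to 13; slot 13 is free => place at 13.
134 hashes to 15; slot 15 is free => place at 15.
245 hashes to 7; slot 7 is free => place at 7.
321 hashes to 15; 15 taken => place at 16.
954 hashes to 2; slot 2 is free => place at 2.
984 hashes to 15; 15,16,2,7 taken => place at 14.
457 hashes to 15; 15,16,2,7,14 taken => place at 6.
Table: [∅, ∅, 954, ∅, ∅, ∅, 457, 245, ∅, ∅, ∅, ∅, ∅, 285, 984, 134, 321]

10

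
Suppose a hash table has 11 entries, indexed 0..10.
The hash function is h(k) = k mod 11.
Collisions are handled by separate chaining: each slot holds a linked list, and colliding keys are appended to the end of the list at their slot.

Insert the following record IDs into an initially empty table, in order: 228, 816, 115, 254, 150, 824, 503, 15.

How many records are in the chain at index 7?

Insert 228: h=8, bucket 8 empty -> new chain.
Insert 816: h=2, bucket 2 empty -> new chain.
Insert 115: h=5, bucket 5 empty -> new chain.
Insert 254: h=1, bucket 1 empty -> new chain.
Insert 150: h=7, bucket 7 empty -> new chain.
Insert 824: h=10, bucket 10 empty -> new chain.
Insert 503: h=8, bucket 8 nonempty -> append to chain.
Insert 15: h=4, bucket 4 empty -> new chain.
Final buckets:
0: —
1: 254
2: 816
3: —
4: 15
5: 115
6: —
7: 150
8: 228 -> 503
9: —
10: 824

1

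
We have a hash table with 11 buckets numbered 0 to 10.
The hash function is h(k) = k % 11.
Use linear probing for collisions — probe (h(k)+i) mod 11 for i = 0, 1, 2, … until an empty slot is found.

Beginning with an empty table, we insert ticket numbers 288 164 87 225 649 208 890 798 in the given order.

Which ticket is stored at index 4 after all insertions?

288: h=2 -> slot 2
164: h=10 -> slot 10
87: h=10, probe 10,0 -> slot 0
225: h=5 -> slot 5
649: h=0, probe 0,1 -> slot 1
208: h=10, probe 10,0,1,2,3 -> slot 3
890: h=10, probe 10,0,1,2,3,4 -> slot 4
798: h=6 -> slot 6
Table: [87, 649, 288, 208, 890, 225, 798, ∅, ∅, ∅, 164]

890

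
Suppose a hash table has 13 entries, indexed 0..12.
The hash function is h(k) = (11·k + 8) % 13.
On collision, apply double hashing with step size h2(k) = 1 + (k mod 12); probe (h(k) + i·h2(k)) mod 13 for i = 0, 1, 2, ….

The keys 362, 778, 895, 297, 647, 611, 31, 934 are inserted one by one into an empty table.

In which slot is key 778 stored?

362 hashes to 12; slot 12 is free -> place at 12.
778 hashes to 12, h2=11; 12 taken -> place at 10.
895 hashes to 12, h2=8; 12 taken -> place at 7.
297 hashes to 12, h2=10; 12 taken -> place at 9.
647 hashes to 1; slot 1 is free -> place at 1.
611 hashes to 8; slot 8 is free -> place at 8.
31 hashes to 11; slot 11 is free -> place at 11.
934 hashes to 12, h2=11; 12,10,8 taken -> place at 6.
Table: [—, 647, —, —, —, —, 934, 895, 611, 297, 778, 31, 362]

10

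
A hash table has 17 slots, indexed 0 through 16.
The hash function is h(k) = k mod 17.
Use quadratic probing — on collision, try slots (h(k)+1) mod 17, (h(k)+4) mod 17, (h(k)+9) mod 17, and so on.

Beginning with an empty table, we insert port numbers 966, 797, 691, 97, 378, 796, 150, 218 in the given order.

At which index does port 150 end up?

6

Insert 966: h=14, slot 14 empty → index 14.
Insert 797: h=15, slot 15 empty → index 15.
Insert 691: h=11, slot 11 empty → index 11.
Insert 97: h=12, slot 12 empty → index 12.
Insert 378: h=4, slot 4 empty → index 4.
Insert 796: h=14, slots 14,15 occupied → index 1.
Insert 150: h=14, slots 14,15,1 occupied → index 6.
Insert 218: h=14, slots 14,15,1,6 occupied → index 13.
Table: [—, 796, —, —, 378, —, 150, —, —, —, —, 691, 97, 218, 966, 797, —]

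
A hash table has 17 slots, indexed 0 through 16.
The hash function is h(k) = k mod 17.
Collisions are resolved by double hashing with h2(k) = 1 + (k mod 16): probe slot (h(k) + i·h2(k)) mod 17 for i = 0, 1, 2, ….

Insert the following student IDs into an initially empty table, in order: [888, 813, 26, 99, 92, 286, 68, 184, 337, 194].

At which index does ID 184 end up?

6

Insert 888: h=4, slot 4 empty => index 4.
Insert 813: h=14, slot 14 empty => index 14.
Insert 26: h=9, slot 9 empty => index 9.
Insert 99: h=14, h2=4, slot 14 occupied => index 1.
Insert 92: h=7, slot 7 empty => index 7.
Insert 286: h=14, h2=15, slot 14 occupied => index 12.
Insert 68: h=0, slot 0 empty => index 0.
Insert 184: h=14, h2=9, slot 14 occupied => index 6.
Insert 337: h=14, h2=2, slot 14 occupied => index 16.
Insert 194: h=7, h2=3, slot 7 occupied => index 10.
Table: [68, 99, ., ., 888, ., 184, 92, ., 26, 194, ., 286, ., 813, ., 337]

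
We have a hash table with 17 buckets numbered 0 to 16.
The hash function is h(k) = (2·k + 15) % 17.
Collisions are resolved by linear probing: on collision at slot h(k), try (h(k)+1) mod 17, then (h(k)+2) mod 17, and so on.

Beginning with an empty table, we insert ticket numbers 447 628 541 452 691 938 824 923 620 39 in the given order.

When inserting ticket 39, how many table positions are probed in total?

Insert 447: h=8, slot 8 empty → index 8.
Insert 628: h=13, slot 13 empty → index 13.
Insert 541: h=9, slot 9 empty → index 9.
Insert 452: h=1, slot 1 empty → index 1.
Insert 691: h=3, slot 3 empty → index 3.
Insert 938: h=4, slot 4 empty → index 4.
Insert 824: h=14, slot 14 empty → index 14.
Insert 923: h=8, slots 8,9 occupied → index 10.
Insert 620: h=14, slot 14 occupied → index 15.
Insert 39: h=8, slots 8,9,10 occupied → index 11.
Table: [-, 452, -, 691, 938, -, -, -, 447, 541, 923, 39, -, 628, 824, 620, -]

4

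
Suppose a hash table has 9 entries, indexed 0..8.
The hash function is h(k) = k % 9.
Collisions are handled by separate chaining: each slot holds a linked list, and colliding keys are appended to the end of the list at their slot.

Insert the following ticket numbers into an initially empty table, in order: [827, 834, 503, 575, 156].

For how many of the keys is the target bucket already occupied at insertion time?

827 -> bucket 8
834 -> bucket 6
503 -> bucket 8 (collision)
575 -> bucket 8 (collision)
156 -> bucket 3
Final buckets:
0: —
1: —
2: —
3: 156
4: —
5: —
6: 834
7: —
8: 827 -> 503 -> 575

2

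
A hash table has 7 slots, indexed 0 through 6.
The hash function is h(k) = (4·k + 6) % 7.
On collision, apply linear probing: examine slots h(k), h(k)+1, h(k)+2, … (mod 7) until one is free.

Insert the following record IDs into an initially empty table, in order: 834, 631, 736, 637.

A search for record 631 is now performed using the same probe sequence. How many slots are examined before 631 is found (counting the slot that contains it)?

834: h=3 → slot 3
631: h=3, probe 3,4 → slot 4
736: h=3, probe 3,4,5 → slot 5
637: h=6 → slot 6
Table: [-, -, -, 834, 631, 736, 637]
Lookup 631: h=3, probe 3,4 → found at 4.

2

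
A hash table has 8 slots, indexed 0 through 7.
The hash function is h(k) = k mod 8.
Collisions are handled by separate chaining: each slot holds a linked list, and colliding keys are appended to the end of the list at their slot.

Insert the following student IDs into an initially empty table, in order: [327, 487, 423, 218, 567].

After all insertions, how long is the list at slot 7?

Insert 327: h=7, bucket 7 empty -> new chain.
Insert 487: h=7, bucket 7 nonempty -> append to chain.
Insert 423: h=7, bucket 7 nonempty -> append to chain.
Insert 218: h=2, bucket 2 empty -> new chain.
Insert 567: h=7, bucket 7 nonempty -> append to chain.
Final buckets:
0: .
1: .
2: 218
3: .
4: .
5: .
6: .
7: 327 -> 487 -> 423 -> 567

4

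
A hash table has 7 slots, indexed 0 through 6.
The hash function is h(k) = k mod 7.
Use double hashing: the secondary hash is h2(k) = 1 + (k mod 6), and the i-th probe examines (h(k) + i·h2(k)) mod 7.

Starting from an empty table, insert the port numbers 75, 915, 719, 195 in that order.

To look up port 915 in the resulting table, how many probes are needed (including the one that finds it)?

75: h=5 → slot 5
915: h=5, h2=4, probe 5,2 → slot 2
719: h=5, h2=6, probe 5,4 → slot 4
195: h=6 → slot 6
Table: [—, —, 915, —, 719, 75, 195]
Lookup 915: h=5, h2=4, probe 5,2 → found at 2.

2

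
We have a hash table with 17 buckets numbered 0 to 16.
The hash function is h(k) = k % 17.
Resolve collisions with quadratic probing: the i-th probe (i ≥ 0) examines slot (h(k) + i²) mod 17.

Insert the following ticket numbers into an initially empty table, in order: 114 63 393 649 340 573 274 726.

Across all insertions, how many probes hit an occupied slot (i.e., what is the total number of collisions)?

8

114: h=12 => slot 12
63: h=12, probe 12,13 => slot 13
393: h=2 => slot 2
649: h=3 => slot 3
340: h=0 => slot 0
573: h=12, probe 12,13,16 => slot 16
274: h=2, probe 2,3,6 => slot 6
726: h=12, probe 12,13,16,4 => slot 4
Table: [340, _, 393, 649, 726, _, 274, _, _, _, _, _, 114, 63, _, _, 573]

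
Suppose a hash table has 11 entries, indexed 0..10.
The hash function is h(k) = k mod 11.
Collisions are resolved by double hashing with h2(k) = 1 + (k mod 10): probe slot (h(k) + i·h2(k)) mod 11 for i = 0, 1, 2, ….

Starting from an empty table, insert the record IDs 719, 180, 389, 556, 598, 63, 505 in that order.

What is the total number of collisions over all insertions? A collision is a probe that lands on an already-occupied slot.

3

719: h=4 -> slot 4
180: h=4, h2=1, probe 4,5 -> slot 5
389: h=4, h2=10, probe 4,3 -> slot 3
556: h=6 -> slot 6
598: h=4, h2=9, probe 4,2 -> slot 2
63: h=8 -> slot 8
505: h=10 -> slot 10
Table: [-, -, 598, 389, 719, 180, 556, -, 63, -, 505]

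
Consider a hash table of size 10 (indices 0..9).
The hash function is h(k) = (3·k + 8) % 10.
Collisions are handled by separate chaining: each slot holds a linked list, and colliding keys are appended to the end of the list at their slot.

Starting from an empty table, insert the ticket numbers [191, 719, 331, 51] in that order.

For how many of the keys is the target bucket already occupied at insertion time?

2

Insert 191: h=1, bucket 1 empty → new chain.
Insert 719: h=5, bucket 5 empty → new chain.
Insert 331: h=1, bucket 1 nonempty → append to chain.
Insert 51: h=1, bucket 1 nonempty → append to chain.
Final buckets:
0: .
1: 191 -> 331 -> 51
2: .
3: .
4: .
5: 719
6: .
7: .
8: .
9: .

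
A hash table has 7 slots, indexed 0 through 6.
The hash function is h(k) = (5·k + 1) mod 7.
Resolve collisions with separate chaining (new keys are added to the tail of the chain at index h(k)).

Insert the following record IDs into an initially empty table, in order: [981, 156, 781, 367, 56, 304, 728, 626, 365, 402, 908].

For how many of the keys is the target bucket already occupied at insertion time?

Insert 981: h=6, bucket 6 empty -> new chain.
Insert 156: h=4, bucket 4 empty -> new chain.
Insert 781: h=0, bucket 0 empty -> new chain.
Insert 367: h=2, bucket 2 empty -> new chain.
Insert 56: h=1, bucket 1 empty -> new chain.
Insert 304: h=2, bucket 2 nonempty -> append to chain.
Insert 728: h=1, bucket 1 nonempty -> append to chain.
Insert 626: h=2, bucket 2 nonempty -> append to chain.
Insert 365: h=6, bucket 6 nonempty -> append to chain.
Insert 402: h=2, bucket 2 nonempty -> append to chain.
Insert 908: h=5, bucket 5 empty -> new chain.
Final buckets:
0: 781
1: 56 -> 728
2: 367 -> 304 -> 626 -> 402
3: —
4: 156
5: 908
6: 981 -> 365

5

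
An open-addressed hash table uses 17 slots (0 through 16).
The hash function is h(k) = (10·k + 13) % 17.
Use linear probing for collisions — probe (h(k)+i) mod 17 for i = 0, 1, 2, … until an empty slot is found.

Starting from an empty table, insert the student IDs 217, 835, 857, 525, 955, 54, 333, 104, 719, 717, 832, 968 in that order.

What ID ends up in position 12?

217 hashes to 7; slot 7 is free -> place at 7.
835 hashes to 16; slot 16 is free -> place at 16.
857 hashes to 15; slot 15 is free -> place at 15.
525 hashes to 10; slot 10 is free -> place at 10.
955 hashes to 9; slot 9 is free -> place at 9.
54 hashes to 9; 9,10 taken -> place at 11.
333 hashes to 11; 11 taken -> place at 12.
104 hashes to 16; 16 taken -> place at 0.
719 hashes to 12; 12 taken -> place at 13.
717 hashes to 9; 9,10,11,12,13 taken -> place at 14.
832 hashes to 3; slot 3 is free -> place at 3.
968 hashes to 3; 3 taken -> place at 4.
Table: [104, ., ., 832, 968, ., ., 217, ., 955, 525, 54, 333, 719, 717, 857, 835]

333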